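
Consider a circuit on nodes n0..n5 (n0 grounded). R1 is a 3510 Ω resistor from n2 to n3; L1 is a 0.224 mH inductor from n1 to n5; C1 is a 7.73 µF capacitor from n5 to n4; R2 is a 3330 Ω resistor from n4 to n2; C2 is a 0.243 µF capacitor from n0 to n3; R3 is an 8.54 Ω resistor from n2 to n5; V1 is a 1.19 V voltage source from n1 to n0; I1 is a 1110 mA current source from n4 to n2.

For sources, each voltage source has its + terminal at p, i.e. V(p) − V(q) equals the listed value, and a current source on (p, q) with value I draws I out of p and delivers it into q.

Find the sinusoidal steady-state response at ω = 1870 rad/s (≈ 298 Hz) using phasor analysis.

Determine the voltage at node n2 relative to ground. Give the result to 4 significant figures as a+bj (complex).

10.62+0.1830j V

Element admittances at ω=1870 rad/s:
  Y(R1) = 0.0002849+0.000j S between n2,n3
  Y(L1) = 0.000-2.387j S between n1,n5
  Y(C1) = 0.000+0.01446j S between n5,n4
  Y(R2) = 0.0003003+0.000j S between n4,n2
  Y(C2) = 0.000+0.0004544j S between n0,n3
  Y(R3) = 0.1171+0.000j S between n2,n5
  V1: constraint V(n1)−V(n0) = 1.19
  I1: injects 1.11 A into n2 (from n4)
Assemble and solve the 6×6 MNA system:
  V(n1)=1.190+0.000j  V(n2)=10.62+0.1830j  V(n3)=3.080-4.729j  V(n4)=-0.3961+76.56j  V(n5)=1.191-0.0009002j
  i(V1)=-0.002149-0.001400j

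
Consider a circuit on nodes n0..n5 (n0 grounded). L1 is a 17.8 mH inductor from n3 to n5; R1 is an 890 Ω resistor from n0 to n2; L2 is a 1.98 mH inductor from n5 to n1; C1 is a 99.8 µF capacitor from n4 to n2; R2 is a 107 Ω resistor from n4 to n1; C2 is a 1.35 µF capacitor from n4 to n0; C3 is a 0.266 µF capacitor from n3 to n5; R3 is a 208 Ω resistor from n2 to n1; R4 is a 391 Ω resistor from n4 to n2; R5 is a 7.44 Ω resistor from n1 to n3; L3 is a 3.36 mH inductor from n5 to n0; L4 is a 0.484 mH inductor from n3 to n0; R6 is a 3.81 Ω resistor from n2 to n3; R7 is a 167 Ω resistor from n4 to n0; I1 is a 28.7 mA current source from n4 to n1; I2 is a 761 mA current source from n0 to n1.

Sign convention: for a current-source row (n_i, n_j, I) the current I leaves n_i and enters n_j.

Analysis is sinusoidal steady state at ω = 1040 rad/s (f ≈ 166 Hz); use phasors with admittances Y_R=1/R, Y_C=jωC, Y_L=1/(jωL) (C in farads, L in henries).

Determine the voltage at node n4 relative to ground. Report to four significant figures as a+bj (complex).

Apply KCL at each of the 5 non-ground nodes and solve the resulting linear system.
Node n1: branches {L2, R2, R3, R5, I1, I2} → V_1 = 1.753+2.572j
Node n2: branches {R1, C1, R3, R4, R6} → V_2 = -0.1559+0.2734j
Node n3: branches {L1, C3, R5, L4, R6} → V_3 = -0.1458+0.1639j
Node n4: branches {C1, R2, C2, R4, R7, I1} → V_4 = 0.01451+0.3931j
Node n5: branches {L1, L2, C3, L3} → V_5 = 1.022+1.524j

0.01451+0.3931j V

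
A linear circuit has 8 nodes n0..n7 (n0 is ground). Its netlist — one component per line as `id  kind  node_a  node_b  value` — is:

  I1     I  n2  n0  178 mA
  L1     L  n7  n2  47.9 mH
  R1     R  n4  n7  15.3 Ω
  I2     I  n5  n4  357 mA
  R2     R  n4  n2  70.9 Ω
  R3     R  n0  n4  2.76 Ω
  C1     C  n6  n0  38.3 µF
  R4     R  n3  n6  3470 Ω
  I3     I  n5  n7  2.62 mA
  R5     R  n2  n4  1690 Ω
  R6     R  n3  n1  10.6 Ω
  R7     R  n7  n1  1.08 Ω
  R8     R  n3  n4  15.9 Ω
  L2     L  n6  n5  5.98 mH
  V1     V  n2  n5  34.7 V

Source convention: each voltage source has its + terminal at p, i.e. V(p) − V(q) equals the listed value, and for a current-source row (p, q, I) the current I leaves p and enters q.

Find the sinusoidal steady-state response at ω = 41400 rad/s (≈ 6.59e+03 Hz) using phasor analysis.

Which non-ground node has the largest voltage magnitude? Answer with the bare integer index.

Apply KCL at each of the 7 non-ground nodes and solve the resulting linear system.
Node n1: branches {R6, R7} → V_1 = -0.3356-0.5847j
Node n2: branches {I1, L1, R2, R5, V1} → V_2 = -30.74-19.80j
Node n3: branches {R4, R6, R8} → V_3 = -0.3083-0.6418j
Node n4: branches {R1, I2, R2, R3, R5, R8} → V_4 = -0.2696-0.7308j
Node n5: branches {I2, I3, L2, V1} → V_5 = -65.44-19.80j
Node n6: branches {C1, R4, L2} → V_6 = 0.1670+0.05067j
Node n7: branches {L1, R1, I3, R7} → V_7 = -0.3384-0.5788j
Source currents: i(V1)=0.2794+0.2650j

5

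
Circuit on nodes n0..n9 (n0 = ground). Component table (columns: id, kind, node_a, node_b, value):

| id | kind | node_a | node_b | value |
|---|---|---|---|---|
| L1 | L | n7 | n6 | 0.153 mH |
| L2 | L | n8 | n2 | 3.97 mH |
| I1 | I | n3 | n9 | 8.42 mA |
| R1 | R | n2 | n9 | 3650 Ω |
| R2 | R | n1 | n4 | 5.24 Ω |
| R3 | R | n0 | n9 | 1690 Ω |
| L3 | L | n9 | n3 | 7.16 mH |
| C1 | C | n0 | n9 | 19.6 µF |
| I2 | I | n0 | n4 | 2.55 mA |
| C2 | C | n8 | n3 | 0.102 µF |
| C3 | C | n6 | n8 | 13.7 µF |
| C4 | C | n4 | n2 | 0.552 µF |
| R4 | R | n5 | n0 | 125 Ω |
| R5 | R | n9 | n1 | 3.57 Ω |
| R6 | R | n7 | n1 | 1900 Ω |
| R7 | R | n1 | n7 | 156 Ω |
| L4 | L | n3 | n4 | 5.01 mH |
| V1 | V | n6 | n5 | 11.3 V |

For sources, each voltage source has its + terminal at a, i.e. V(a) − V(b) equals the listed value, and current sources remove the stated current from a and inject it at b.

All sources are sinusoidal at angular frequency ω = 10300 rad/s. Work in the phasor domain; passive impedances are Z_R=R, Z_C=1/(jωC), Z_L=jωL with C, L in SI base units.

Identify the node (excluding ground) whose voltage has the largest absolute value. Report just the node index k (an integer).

5

Element admittances at ω=10300 rad/s:
  Y(L1) = 0.000-0.6346j S between n7,n6
  Y(L2) = 0.000-0.02446j S between n8,n2
  I1: injects 0.00842 A into n9 (from n3)
  Y(R1) = 0.0002740+0.000j S between n2,n9
  Y(R2) = 0.1908+0.000j S between n1,n4
  Y(R3) = 0.0005917+0.000j S between n0,n9
  Y(L3) = 0.000-0.01356j S between n9,n3
  Y(C1) = 0.000+0.2019j S between n0,n9
  I2: injects 0.00255 A into n4 (from n0)
  Y(C2) = 0.000+0.001051j S between n8,n3
  Y(C3) = 0.000+0.1411j S between n6,n8
  Y(C4) = 0.000+0.005686j S between n4,n2
  Y(R4) = 0.008000+0.000j S between n5,n0
  Y(R5) = 0.2801+0.000j S between n9,n1
  Y(R6) = 0.0005263+0.000j S between n7,n1
  Y(R7) = 0.006410+0.000j S between n1,n7
  Y(L4) = 0.000-0.01938j S between n3,n4
  V1: constraint V(n6)−V(n5) = 11.3
Assemble and solve the 10×10 MNA system:
  V(n1)=0.2575-0.1989j  V(n2)=5.784-3.026j  V(n3)=0.09179-0.3118j  V(n4)=0.3302-0.01217j  V(n5)=-6.505-2.408j  V(n6)=4.795-2.408j  V(n7)=4.770-2.458j  V(n8)=4.547-2.261j  V(n9)=0.09623-0.2701j
  i(V1)=-0.05204-0.01927j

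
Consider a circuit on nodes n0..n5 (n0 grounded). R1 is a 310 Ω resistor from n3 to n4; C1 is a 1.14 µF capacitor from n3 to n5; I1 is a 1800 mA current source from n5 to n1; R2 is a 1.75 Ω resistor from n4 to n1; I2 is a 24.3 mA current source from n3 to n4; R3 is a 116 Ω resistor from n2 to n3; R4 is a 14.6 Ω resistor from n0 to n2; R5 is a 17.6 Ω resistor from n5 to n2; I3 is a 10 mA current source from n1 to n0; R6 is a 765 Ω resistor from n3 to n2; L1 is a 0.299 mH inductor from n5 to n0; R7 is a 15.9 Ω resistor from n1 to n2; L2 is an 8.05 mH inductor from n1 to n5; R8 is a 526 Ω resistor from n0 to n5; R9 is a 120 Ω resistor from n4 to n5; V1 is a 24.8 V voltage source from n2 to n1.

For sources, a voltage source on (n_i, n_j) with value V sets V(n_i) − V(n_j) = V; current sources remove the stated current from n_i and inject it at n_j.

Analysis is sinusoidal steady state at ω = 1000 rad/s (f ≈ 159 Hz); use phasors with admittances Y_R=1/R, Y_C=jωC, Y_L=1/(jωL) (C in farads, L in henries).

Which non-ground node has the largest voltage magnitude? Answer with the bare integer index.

Apply KCL at each of the 5 non-ground nodes and solve the resulting linear system.
Node n1: branches {I1, R2, I3, R7, L2, V1} → V_1 = -5.454-5.263j
Node n2: branches {R3, R4, R5, R6, R7, V1} → V_2 = 19.35-5.263j
Node n3: branches {R1, C1, I2, R3, R6} → V_3 = 10.96-6.206j
Node n4: branches {R1, R2, I2, R9} → V_4 = -5.246-5.198j
Node n5: branches {C1, I1, R5, L1, L2, R8, R9} → V_5 = -0.1080-0.3991j
Source currents: i(V1)=-4.073+0.6274j

2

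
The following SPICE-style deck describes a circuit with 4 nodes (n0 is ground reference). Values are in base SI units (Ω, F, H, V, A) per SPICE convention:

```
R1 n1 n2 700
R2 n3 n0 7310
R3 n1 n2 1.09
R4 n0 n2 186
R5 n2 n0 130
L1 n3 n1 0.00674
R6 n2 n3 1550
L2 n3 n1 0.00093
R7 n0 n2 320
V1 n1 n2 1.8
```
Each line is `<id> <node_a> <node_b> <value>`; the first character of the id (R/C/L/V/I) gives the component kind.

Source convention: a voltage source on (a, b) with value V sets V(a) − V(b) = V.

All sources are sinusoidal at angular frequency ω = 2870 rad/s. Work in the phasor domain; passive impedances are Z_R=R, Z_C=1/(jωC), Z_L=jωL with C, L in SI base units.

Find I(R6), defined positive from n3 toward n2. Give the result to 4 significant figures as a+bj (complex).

0.001161-2.127e-06j A

MNA unknowns: 3 node voltages V₁..V_3 plus 1 source current (V1)
R1: Y=0.001429+0.000j on G[1,2]
R2: Y=0.0001368+0.000j on G[3,0]
R3: Y=0.9174+0.000j on G[1,2]
R4: Y=0.005376+0.000j on G[0,2]
R5: Y=0.007692+0.000j on G[2,0]
L1: Y=0.000-0.05170j on G[3,1]
R6: Y=0.0006452+0.000j on G[2,3]
L2: Y=0.000-0.3747j on G[3,1]
R7: Y=0.003125+0.000j on G[0,2]
V1: row V1−V2=1.8, i_V1 at 1,2
solve → V1=1.785+2.761e-05j, V2=-0.01508+2.761e-05j, V3=1.785-0.003269j
aux → i_V1=-1.655+2.574e-06j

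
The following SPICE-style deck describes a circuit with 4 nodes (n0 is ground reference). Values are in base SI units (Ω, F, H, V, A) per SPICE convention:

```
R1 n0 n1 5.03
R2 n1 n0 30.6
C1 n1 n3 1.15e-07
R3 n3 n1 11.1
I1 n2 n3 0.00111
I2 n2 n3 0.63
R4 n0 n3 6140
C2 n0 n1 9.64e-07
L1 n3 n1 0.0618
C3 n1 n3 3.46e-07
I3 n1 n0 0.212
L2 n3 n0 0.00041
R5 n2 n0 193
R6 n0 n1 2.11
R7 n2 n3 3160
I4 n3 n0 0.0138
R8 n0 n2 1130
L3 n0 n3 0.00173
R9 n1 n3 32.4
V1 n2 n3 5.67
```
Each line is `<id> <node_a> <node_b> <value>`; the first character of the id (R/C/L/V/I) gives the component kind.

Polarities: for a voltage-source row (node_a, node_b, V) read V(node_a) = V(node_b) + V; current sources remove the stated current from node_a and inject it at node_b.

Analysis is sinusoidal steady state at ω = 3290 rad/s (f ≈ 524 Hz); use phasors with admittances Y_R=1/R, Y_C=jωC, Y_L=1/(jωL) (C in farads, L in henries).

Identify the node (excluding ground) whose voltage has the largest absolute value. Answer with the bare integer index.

2

Apply KCL at each of the 3 non-ground nodes and solve the resulting linear system.
Node n1: branches {R1, R2, C1, R3, C2, L1, C3, I3, R6, R9} → V_1 = -0.2585-0.01245j
Node n2: branches {I1, I2, R5, R7, R8, V1} → V_2 = 5.659-0.08485j
Node n3: branches {C1, R3, I1, I2, R4, L1, C3, L2, R7, I4, L3, R9, V1} → V_3 = -0.01104-0.08485j
Source currents: i(V1)=-0.6672+0.0005147j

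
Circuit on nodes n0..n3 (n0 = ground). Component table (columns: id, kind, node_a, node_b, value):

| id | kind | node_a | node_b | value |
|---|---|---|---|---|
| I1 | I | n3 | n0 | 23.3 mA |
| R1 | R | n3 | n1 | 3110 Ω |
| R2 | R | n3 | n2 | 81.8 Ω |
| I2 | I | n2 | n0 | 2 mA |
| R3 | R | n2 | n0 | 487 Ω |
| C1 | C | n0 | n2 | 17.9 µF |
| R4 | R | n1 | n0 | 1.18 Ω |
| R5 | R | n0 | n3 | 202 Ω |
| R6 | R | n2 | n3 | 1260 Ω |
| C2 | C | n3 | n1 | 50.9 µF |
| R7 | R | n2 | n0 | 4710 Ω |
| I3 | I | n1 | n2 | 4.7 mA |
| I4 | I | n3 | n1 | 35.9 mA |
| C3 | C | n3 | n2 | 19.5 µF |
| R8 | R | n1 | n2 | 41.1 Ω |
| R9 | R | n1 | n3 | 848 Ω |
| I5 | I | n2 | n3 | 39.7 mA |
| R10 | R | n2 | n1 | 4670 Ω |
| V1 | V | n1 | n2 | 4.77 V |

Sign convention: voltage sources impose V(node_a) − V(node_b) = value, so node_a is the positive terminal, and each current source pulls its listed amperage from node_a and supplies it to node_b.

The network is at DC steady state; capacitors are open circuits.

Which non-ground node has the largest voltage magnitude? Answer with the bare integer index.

2

Apply KCL at each of the 3 non-ground nodes and solve the resulting linear system.
Node n1: branches {R1, R4, C2, I3, I4, R8, R9, R10, V1} → V_1 = 0.007329
Node n2: branches {R2, I2, R3, C1, R6, R7, I3, C3, R8, I5, R10, V1} → V_2 = -4.763
Node n3: branches {I1, R1, R2, R5, R6, C2, I4, C3, R9, I5} → V_3 = -4.186
Source currents: i(V1)=-0.09838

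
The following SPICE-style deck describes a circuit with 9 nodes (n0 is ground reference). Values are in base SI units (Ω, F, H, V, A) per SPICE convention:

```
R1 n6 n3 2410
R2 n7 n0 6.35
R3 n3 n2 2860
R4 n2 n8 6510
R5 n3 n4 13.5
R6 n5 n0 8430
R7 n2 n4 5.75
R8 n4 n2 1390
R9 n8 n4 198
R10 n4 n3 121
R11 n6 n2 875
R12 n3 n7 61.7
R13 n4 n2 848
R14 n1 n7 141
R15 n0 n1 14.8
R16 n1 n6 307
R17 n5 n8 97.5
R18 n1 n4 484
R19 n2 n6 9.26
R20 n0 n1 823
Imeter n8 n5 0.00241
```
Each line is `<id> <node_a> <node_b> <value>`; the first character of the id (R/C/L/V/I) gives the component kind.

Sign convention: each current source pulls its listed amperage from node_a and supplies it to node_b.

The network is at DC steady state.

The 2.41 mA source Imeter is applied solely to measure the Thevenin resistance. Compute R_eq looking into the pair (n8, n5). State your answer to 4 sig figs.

Apply KCL at each of the 8 non-ground nodes and solve the resulting linear system.
Node n1: branches {R14, R15, R16, R18, R20} → V_1 = -0.0001096
Node n2: branches {R3, R4, R7, R8, R11, R13, R19} → V_2 = -0.001526
Node n3: branches {R1, R3, R5, R10, R12} → V_3 = -0.001314
Node n4: branches {R5, R7, R8, R9, R10, R13, R18} → V_4 = -0.001547
Node n5: branches {R6, R17, Imeter} → V_5 = 0.2257
Node n6: branches {R1, R11, R16, R19} → V_6 = -0.001484
Node n7: branches {R2, R12, R14} → V_7 = -0.0001221
Node n8: branches {R4, R9, R17, Imeter} → V_8 = -0.006691

R_eq = 96.42 Ω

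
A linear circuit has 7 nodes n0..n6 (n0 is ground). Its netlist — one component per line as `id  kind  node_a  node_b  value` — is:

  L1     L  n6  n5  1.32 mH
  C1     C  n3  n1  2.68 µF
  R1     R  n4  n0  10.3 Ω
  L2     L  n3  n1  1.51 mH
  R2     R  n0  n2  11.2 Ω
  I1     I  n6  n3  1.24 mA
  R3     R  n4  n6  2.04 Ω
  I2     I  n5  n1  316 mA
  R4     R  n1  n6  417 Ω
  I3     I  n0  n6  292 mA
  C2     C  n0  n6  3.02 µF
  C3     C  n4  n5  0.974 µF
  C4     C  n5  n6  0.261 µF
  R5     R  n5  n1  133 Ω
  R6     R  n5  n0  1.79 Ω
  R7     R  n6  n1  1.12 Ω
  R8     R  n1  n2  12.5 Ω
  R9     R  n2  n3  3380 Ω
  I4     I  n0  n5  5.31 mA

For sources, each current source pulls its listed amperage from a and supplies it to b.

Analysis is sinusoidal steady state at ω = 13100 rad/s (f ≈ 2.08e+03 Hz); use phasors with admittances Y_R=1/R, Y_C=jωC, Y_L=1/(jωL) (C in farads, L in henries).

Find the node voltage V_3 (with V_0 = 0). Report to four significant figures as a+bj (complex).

4.541+0.3466j V

Element admittances at ω=13100 rad/s:
  Y(L1) = 0.000-0.05783j S between n6,n5
  Y(C1) = 0.000+0.03511j S between n3,n1
  Y(R1) = 0.09709+0.000j S between n4,n0
  Y(L2) = 0.000-0.05055j S between n3,n1
  Y(R2) = 0.08929+0.000j S between n0,n2
  I1: injects 0.00124 A into n3 (from n6)
  Y(R3) = 0.4902+0.000j S between n4,n6
  I2: injects 0.316 A into n1 (from n5)
  Y(R4) = 0.002398+0.000j S between n1,n6
  I3: injects 0.292 A into n6 (from n0)
  Y(C2) = 0.000+0.03956j S between n0,n6
  Y(C3) = 0.000+0.01276j S between n4,n5
  Y(C4) = 0.000+0.003419j S between n5,n6
  Y(R5) = 0.007519+0.000j S between n5,n1
  Y(R6) = 0.5587+0.000j S between n5,n0
  Y(R7) = 0.8929+0.000j S between n6,n1
  Y(R8) = 0.08000+0.000j S between n1,n2
  Y(R9) = 0.0002959+0.000j S between n2,n3
  I4: injects 0.00531 A into n5 (from n0)
Assemble and solve the 6×6 MNA system:
  V(n1)=4.537+0.3122j  V(n2)=2.148+0.1479j  V(n3)=4.541+0.3466j  V(n4)=3.717+0.1875j  V(n5)=-0.4335-0.3705j  V(n6)=4.438+0.3326j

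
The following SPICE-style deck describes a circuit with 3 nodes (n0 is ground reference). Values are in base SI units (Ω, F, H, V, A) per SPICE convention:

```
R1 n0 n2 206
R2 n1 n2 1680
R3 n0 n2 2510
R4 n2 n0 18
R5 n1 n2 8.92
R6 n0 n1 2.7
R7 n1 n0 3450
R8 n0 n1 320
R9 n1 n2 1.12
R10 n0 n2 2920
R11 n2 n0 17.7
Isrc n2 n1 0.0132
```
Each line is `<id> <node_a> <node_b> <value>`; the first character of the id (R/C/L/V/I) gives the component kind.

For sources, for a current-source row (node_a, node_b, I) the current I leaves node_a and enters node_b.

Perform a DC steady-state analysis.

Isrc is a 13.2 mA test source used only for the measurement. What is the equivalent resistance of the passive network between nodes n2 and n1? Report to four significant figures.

R_eq = 0.9132 Ω

Apply KCL at each of the 2 non-ground nodes and solve the resulting linear system.
Node n1: branches {R2, R5, R6, R7, R8, R9, Isrc} → V_1 = 0.002886
Node n2: branches {R1, R2, R3, R4, R5, R9, R10, R11, Isrc} → V_2 = -0.009169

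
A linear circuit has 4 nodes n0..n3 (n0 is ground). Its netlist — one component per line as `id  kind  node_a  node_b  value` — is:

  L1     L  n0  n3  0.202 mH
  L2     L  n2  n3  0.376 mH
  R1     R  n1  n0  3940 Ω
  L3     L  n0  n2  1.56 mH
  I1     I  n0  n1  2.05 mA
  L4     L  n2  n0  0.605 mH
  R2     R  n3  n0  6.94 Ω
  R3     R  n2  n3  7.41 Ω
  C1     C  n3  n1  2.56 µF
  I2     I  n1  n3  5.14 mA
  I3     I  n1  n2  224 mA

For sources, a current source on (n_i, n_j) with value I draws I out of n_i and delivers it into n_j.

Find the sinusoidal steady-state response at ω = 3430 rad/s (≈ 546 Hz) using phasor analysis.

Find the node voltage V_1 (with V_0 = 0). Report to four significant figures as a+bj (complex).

-0.7523+25.79j V

Element admittances at ω=3430 rad/s:
  Y(L1) = 0.000-1.443j S between n0,n3
  Y(L2) = 0.000-0.7754j S between n2,n3
  Y(R1) = 0.0002538+0.000j S between n1,n0
  Y(L3) = 0.000-0.1869j S between n0,n2
  I1: injects 0.00205 A into n1 (from n0)
  Y(L4) = 0.000-0.4819j S between n2,n0
  Y(R2) = 0.1441+0.000j S between n3,n0
  Y(R3) = 0.1350+0.000j S between n2,n3
  Y(C1) = 0.000+0.008781j S between n3,n1
  I2: injects 0.00514 A into n3 (from n1)
  I3: injects 0.224 A into n2 (from n1)
Assemble and solve the 3×3 MNA system:
  V(n1)=-0.7523+25.79j  V(n2)=0.01296+0.1237j  V(n3)=-0.006969-0.05506j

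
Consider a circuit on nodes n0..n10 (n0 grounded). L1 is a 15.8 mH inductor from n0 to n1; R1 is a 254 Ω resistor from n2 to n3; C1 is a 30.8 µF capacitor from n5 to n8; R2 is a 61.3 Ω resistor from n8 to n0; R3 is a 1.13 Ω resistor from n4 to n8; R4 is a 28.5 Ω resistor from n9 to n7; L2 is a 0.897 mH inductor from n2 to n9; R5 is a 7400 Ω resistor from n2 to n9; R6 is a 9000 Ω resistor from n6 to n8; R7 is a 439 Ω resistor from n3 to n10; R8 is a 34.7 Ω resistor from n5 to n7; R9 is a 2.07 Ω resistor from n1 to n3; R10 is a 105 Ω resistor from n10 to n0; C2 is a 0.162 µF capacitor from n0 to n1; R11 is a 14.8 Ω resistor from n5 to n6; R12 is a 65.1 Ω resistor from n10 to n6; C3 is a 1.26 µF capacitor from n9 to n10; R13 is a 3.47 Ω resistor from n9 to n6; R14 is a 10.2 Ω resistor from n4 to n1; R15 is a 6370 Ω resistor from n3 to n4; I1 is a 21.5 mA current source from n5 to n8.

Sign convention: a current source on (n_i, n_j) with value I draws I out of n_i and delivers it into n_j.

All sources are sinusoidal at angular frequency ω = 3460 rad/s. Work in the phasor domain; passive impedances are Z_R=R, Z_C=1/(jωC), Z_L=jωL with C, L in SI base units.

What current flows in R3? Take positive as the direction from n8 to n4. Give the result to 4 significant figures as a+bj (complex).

-0.0001433-0.001232j A

MNA unknowns: 10 node voltages V₁..V_10
L1: Y=0.000-0.01829j on G[0,1]
R1: Y=0.003937+0.000j on G[2,3]
C1: Y=0.000+0.1066j on G[5,8]
R2: Y=0.01631+0.000j on G[8,0]
R3: Y=0.8850+0.000j on G[4,8]
R4: Y=0.03509+0.000j on G[9,7]
L2: Y=0.000-0.3222j on G[2,9]
R5: Y=0.0001351+0.000j on G[2,9]
R6: Y=0.0001111+0.000j on G[6,8]
R7: Y=0.002278+0.000j on G[3,10]
R8: Y=0.02882+0.000j on G[5,7]
R9: Y=0.4831+0.000j on G[1,3]
R10: Y=0.009524+0.000j on G[10,0]
C2: Y=0.000+0.0005605j on G[0,1]
R11: Y=0.06757+0.000j on G[5,6]
R12: Y=0.01536+0.000j on G[10,6]
C3: Y=0.000+0.004360j on G[9,10]
R13: Y=0.2882+0.000j on G[9,6]
R14: Y=0.09804+0.000j on G[4,1]
R15: Y=0.0001570+0.000j on G[3,4]
I1: z[5]−=0.0215, z[8]+=0.0215
solve → V1=0.02056-0.01426j, V2=0.007670+0.1506j, V3=0.02034-0.01247j, V4=0.01910-0.02681j, V5=0.002873+0.1720j, V6=0.004692+0.1517j, V7=0.004413+0.1602j, V8=0.01894-0.02820j, V9=0.005678+0.1505j, V10=-0.005892+0.08659j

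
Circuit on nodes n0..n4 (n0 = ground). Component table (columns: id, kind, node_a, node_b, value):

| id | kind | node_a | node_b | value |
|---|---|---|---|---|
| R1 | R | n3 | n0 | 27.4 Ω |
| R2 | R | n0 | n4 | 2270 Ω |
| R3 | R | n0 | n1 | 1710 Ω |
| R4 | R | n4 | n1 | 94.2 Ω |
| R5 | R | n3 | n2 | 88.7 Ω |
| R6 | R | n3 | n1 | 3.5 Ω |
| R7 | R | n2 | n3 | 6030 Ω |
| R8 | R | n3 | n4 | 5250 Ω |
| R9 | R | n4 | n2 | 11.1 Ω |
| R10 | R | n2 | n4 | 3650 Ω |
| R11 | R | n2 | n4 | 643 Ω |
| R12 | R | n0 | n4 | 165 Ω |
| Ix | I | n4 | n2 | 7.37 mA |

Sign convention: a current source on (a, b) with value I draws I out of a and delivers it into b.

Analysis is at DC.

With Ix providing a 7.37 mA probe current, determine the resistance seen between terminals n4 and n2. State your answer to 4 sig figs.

Element admittances at DC:
  Y(R1) = 0.03650 S between n3,n0
  Y(R2) = 0.0004405 S between n0,n4
  Y(R3) = 0.0005848 S between n0,n1
  Y(R4) = 0.01062 S between n4,n1
  Y(R5) = 0.01127 S between n3,n2
  Y(R6) = 0.2857 S between n3,n1
  Y(R7) = 0.0001658 S between n2,n3
  Y(R8) = 0.0001905 S between n3,n4
  Y(R9) = 0.09009 S between n4,n2
  Y(R10) = 0.0002740 S between n2,n4
  Y(R11) = 0.001555 S between n2,n4
  Y(R12) = 0.006061 S between n0,n4
  Ix: injects 0.00737 A into n2 (from n4)
Assemble and solve the 4×4 MNA system:
  V(n1)=0.003547  V(n2)=0.04821  V(n3)=0.004673  V(n4)=-0.02655

R_eq = 10.14 Ω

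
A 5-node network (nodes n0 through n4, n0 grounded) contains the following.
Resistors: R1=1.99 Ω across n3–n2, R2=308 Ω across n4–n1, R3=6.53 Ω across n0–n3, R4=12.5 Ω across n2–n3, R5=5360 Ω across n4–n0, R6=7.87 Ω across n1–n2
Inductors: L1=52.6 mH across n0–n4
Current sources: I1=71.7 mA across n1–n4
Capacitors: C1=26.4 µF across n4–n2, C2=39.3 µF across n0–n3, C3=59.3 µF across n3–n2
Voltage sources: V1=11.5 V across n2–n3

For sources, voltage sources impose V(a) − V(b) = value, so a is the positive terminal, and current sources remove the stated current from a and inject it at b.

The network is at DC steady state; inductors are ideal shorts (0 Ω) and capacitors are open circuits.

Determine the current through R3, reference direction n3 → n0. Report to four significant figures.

Apply KCL at each of the 4 non-ground nodes and solve the resulting linear system.
Node n1: branches {R2, I1, R6} → V_1 = 10.00
Node n2: branches {R1, R4, C1, R6, C3, V1} → V_2 = 10.82
Node n3: branches {R1, R3, R4, C2, C3, V1} → V_3 = -0.6802
Node n4: branches {R2, L1, I1, C1, R5} → V_4 = 0.000
Source currents: i(L1)=-0.1042, i(V1)=-6.803

-0.1042 A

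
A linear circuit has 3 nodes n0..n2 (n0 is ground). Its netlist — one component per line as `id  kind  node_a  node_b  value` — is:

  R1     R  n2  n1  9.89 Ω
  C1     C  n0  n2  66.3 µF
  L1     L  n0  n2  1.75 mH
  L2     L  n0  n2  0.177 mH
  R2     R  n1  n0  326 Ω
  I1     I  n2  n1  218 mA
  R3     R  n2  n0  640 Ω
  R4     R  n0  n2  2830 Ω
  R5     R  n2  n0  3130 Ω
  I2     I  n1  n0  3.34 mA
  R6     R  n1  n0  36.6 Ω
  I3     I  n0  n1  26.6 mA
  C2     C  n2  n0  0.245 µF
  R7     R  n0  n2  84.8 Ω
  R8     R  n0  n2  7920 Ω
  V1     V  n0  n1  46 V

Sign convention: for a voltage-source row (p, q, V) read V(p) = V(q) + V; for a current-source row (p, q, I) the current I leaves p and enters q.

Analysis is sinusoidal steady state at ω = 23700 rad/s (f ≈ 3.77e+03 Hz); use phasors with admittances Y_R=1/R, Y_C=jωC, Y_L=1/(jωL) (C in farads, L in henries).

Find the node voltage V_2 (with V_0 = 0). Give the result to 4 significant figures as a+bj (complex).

-0.3223+3.676j V

MNA unknowns: 2 node voltages V₁..V_2 plus 1 source current (V1)
R1: Y=0.1011+0.000j on G[2,1]
C1: Y=0.000+1.571j on G[0,2]
L1: Y=0.000-0.02411j on G[0,2]
L2: Y=0.000-0.2384j on G[0,2]
R2: Y=0.003067+0.000j on G[1,0]
I1: z[2]−=0.218, z[1]+=0.218
R3: Y=0.001563+0.000j on G[2,0]
R4: Y=0.0003534+0.000j on G[0,2]
R5: Y=0.0003195+0.000j on G[2,0]
I2: z[1]−=0.00334, z[0]+=0.00334
R6: Y=0.02732+0.000j on G[1,0]
I3: z[0]−=0.0266, z[1]+=0.0266
C2: Y=0.000+0.005807j on G[2,0]
R7: Y=0.01179+0.000j on G[0,2]
R8: Y=0.0001263+0.000j on G[0,2]
V1: row V0−V1=46, i_V1 at 0,1
solve → V1=-46.00+0.000j, V2=-0.3223+3.676j
aux → i_V1=-6.258-0.3716j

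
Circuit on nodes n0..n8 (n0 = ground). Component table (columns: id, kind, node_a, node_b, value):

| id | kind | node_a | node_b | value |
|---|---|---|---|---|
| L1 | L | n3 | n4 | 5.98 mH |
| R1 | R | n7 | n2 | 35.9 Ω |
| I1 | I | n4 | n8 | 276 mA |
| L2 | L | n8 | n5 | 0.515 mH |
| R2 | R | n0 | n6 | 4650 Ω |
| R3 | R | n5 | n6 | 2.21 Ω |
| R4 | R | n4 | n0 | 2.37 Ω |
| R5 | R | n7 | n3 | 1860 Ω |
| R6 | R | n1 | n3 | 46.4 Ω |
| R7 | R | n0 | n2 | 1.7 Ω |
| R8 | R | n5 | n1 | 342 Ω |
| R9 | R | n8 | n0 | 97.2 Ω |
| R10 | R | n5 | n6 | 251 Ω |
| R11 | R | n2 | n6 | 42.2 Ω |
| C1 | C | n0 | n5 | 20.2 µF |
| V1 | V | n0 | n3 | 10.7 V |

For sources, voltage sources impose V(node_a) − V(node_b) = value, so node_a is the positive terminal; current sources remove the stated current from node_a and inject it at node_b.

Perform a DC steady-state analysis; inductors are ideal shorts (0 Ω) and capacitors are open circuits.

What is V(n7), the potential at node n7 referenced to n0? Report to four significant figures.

0.04645 V

Element admittances at DC:
  L1: short n3↔n4 (DC inductor)
  Y(R1) = 0.02786 S between n7,n2
  I1: injects 0.276 A into n8 (from n4)
  L2: short n8↔n5 (DC inductor)
  Y(R2) = 0.0002151 S between n0,n6
  Y(R3) = 0.4525 S between n5,n6
  Y(R4) = 0.4219 S between n4,n0
  Y(R5) = 0.0005376 S between n7,n3
  Y(R6) = 0.02155 S between n1,n3
  Y(R7) = 0.5882 S between n0,n2
  Y(R8) = 0.002924 S between n5,n1
  Y(R9) = 0.01029 S between n8,n0
  Y(R10) = 0.003984 S between n5,n6
  Y(R11) = 0.02370 S between n2,n6
  Y(C1) = 0.000 S between n0,n5
  V1: constraint V(n0)−V(n3) = 10.7
Assemble and solve the 11×11 MNA system:
  V(n1)=-8.568  V(n2)=0.2539  V(n3)=-10.70  V(n4)=-10.70  V(n5)=7.143  V(n6)=6.800  V(n7)=0.04645  V(n8)=7.143
  i(L1)=-4.239  i(L2)=0.2025  i(V1)=-4.290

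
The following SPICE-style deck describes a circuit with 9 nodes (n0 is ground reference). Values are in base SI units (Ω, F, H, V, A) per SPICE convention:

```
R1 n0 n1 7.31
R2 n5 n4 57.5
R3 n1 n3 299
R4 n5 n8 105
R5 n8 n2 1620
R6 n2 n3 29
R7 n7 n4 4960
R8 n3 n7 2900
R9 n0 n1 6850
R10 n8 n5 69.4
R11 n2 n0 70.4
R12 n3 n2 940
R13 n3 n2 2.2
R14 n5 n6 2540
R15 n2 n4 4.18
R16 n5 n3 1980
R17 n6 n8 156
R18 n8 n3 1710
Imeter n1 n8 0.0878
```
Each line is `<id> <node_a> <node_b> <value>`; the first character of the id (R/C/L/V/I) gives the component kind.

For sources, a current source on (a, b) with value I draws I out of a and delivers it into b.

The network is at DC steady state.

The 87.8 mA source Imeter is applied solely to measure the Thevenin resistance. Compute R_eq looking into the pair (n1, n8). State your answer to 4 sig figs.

MNA unknowns: 8 node voltages V₁..V_8
R1: Y=0.1368 on G[0,1]
R2: Y=0.01739 on G[5,4]
R3: Y=0.003344 on G[1,3]
R4: Y=0.009524 on G[5,8]
R5: Y=0.0006173 on G[8,2]
R6: Y=0.03448 on G[2,3]
R7: Y=0.0002016 on G[7,4]
R8: Y=0.0003448 on G[3,7]
R9: Y=0.0001460 on G[0,1]
R10: Y=0.01441 on G[8,5]
R11: Y=0.01420 on G[2,0]
R12: Y=0.001064 on G[3,2]
R13: Y=0.4545 on G[3,2]
R14: Y=0.0003937 on G[5,6]
R15: Y=0.2392 on G[2,4]
R16: Y=0.0005051 on G[5,3]
R17: Y=0.006410 on G[6,8]
R18: Y=0.0005848 on G[8,3]
Imeter: z[1]−=0.0878, z[8]+=0.0878
solve → V1=-0.5093, V2=4.910, V3=4.888, V4=5.227, V5=9.592, V6=12.63, V7=5.013, V8=12.81

R_eq = 151.7 Ω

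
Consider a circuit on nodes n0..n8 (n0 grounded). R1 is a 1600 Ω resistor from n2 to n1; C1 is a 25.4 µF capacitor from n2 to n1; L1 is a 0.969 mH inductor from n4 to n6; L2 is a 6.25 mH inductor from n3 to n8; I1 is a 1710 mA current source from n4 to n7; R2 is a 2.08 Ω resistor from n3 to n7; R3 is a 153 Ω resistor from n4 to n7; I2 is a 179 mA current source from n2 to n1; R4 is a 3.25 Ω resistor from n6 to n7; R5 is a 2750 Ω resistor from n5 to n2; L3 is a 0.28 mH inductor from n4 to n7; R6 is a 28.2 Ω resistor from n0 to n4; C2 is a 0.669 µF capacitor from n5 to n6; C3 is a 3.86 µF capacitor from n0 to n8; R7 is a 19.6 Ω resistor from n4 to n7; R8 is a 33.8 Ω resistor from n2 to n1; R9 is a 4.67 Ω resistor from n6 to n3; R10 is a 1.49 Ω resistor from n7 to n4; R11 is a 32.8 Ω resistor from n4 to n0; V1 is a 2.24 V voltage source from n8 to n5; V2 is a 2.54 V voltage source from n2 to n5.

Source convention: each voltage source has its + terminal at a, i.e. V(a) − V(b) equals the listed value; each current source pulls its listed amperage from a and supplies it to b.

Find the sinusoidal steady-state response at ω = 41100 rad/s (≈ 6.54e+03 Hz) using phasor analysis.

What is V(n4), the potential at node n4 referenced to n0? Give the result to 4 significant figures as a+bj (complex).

-0.3895-1.377j V

Apply KCL at each of the 8 non-ground nodes and solve the resulting linear system.
Node n1: branches {R1, C1, I2, R8} → V_1 = 0.8775-0.3332j
Node n2: branches {R1, C1, I2, R5, R8, V2} → V_2 = 0.8726-0.1619j
Node n3: branches {L2, R2, R9} → V_3 = 1.875-1.173j
Node n4: branches {L1, I1, R3, L3, R6, R7, R10, R11} → V_4 = -0.3895-1.377j
Node n5: branches {R5, C2, V1, V2} → V_5 = -1.667-0.1619j
Node n6: branches {L1, R4, C2, R9} → V_6 = 1.821-1.239j
Node n7: branches {I1, R2, R3, R4, L3, R7, R10} → V_7 = 1.891-1.154j
Node n8: branches {L2, C3, V1} → V_8 = 0.5726-0.1619j
Source currents: i(V1)=-0.02962-0.09591j, i(V2)=-0.0009236+0.000j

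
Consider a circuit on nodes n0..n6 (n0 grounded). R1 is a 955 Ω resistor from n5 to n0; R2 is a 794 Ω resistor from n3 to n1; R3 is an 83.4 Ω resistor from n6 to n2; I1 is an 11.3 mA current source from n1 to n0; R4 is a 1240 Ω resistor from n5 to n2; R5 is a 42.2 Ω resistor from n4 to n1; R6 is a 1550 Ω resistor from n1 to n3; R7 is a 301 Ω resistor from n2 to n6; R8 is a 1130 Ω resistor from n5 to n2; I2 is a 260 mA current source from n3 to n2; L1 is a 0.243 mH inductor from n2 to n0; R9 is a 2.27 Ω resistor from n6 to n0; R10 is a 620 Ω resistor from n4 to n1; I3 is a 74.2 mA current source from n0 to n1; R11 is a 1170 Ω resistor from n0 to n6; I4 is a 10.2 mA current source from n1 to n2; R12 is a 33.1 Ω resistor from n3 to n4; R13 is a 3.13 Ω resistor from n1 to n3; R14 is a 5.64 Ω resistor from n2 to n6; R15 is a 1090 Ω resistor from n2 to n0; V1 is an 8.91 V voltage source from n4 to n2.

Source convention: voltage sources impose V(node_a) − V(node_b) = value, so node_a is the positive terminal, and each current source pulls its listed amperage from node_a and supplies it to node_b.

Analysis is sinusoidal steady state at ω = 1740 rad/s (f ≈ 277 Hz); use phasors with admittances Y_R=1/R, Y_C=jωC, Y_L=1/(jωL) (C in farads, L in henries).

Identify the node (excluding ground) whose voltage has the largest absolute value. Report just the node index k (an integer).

Element admittances at ω=1740 rad/s:
  Y(R1) = 0.001047+0.000j S between n5,n0
  Y(R2) = 0.001259+0.000j S between n3,n1
  Y(R3) = 0.01199+0.000j S between n6,n2
  I1: injects 0.0113 A into n0 (from n1)
  Y(R4) = 0.0008065+0.000j S between n5,n2
  Y(R5) = 0.02370+0.000j S between n4,n1
  Y(R6) = 0.0006452+0.000j S between n1,n3
  Y(R7) = 0.003322+0.000j S between n2,n6
  Y(R8) = 0.0008850+0.000j S between n5,n2
  I2: injects 0.26 A into n2 (from n3)
  Y(L1) = 0.000-2.365j S between n2,n0
  Y(R9) = 0.4405+0.000j S between n6,n0
  Y(R10) = 0.001613+0.000j S between n4,n1
  I3: injects 0.0742 A into n1 (from n0)
  Y(R11) = 0.0008547+0.000j S between n0,n6
  I4: injects 0.0102 A into n2 (from n1)
  Y(R12) = 0.03021+0.000j S between n3,n4
  Y(R13) = 0.3195+0.000j S between n1,n3
  Y(R14) = 0.1773+0.000j S between n2,n6
  Y(R15) = 0.0009174+0.000j S between n2,n0
  V1: constraint V(n4)−V(n2) = 8.91
Assemble and solve the 7×7 MNA system:
  V(n1)=5.417+0.02651j  V(n2)=0.001521+0.02651j  V(n3)=4.978+0.02651j  V(n4)=8.912+0.02651j  V(n5)=0.0009391+0.01637j  V(n6)=0.0004620+0.008054j
  i(V1)=-0.2073+0.000j

4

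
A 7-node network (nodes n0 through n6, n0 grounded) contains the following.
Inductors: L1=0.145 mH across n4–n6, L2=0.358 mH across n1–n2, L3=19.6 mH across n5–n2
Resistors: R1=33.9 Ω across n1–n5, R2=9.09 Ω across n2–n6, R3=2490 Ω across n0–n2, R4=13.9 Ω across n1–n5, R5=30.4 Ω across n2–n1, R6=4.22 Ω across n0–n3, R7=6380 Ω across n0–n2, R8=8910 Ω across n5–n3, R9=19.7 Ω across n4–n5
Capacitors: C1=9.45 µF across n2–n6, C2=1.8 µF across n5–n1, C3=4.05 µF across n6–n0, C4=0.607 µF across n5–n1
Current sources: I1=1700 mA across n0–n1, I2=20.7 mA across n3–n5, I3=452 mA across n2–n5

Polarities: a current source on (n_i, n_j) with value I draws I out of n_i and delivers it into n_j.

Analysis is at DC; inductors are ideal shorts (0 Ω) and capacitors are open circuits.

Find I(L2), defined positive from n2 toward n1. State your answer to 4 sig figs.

Apply KCL at each of the 6 non-ground nodes and solve the resulting linear system.
Node n1: branches {R1, R4, I1, R5, C2, L2, C4} → V_1 = 2566
Node n2: branches {R2, R3, C1, R5, R7, L2, L3, I3} → V_2 = 2566
Node n3: branches {I2, R6, R8} → V_3 = 1.128
Node n4: branches {L1, R9} → V_4 = 2566
Node n5: branches {R1, R4, I2, R8, C2, L3, C4, R9, I3} → V_5 = 2566
Node n6: branches {L1, R2, C1, C3} → V_6 = 2566
Source currents: i(L1)=0.000, i(L2)=1.700, i(L3)=0.1848

-1.700 A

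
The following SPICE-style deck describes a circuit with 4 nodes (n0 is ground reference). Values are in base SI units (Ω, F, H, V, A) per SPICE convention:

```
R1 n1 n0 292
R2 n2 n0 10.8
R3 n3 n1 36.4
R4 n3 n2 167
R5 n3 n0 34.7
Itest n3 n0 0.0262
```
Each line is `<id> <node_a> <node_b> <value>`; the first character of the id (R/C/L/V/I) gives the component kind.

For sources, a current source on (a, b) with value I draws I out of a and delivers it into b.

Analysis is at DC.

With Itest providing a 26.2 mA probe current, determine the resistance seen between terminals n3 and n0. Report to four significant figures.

Element admittances at DC:
  Y(R1) = 0.003425 S between n1,n0
  Y(R2) = 0.09259 S between n2,n0
  Y(R3) = 0.02747 S between n3,n1
  Y(R4) = 0.005988 S between n3,n2
  Y(R5) = 0.02882 S between n3,n0
  Itest: injects 0.0262 A into n0 (from n3)
Assemble and solve the 3×3 MNA system:
  V(n1)=-0.6214  V(n2)=-0.04245  V(n3)=-0.6989

R_eq = 26.68 Ω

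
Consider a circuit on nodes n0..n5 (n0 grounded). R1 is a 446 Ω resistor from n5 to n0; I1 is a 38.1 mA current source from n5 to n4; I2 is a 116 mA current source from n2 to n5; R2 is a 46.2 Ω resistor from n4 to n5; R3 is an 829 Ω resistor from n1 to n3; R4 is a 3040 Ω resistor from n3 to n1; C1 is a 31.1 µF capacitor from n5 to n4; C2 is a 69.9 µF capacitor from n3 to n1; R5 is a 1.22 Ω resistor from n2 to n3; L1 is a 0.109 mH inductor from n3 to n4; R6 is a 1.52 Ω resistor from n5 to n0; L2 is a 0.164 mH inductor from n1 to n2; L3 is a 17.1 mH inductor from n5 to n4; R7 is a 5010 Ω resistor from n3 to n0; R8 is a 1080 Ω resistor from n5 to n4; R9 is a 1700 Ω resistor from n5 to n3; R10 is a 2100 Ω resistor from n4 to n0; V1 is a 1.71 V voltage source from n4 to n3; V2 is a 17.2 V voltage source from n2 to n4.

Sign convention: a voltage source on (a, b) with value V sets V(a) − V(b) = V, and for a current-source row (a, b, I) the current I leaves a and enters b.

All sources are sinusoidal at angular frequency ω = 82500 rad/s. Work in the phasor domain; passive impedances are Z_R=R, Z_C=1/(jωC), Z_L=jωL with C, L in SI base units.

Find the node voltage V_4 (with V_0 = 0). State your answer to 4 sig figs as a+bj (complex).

0.0002395+0.02981j V

MNA unknowns: 5 node voltages V₁..V_5 plus 2 source currents (V1, V2)
R1: Y=0.002242+0.000j on G[5,0]
I1: z[5]−=0.0381, z[4]+=0.0381
I2: z[2]−=0.116, z[5]+=0.116
R2: Y=0.02165+0.000j on G[4,5]
R3: Y=0.001206+0.000j on G[1,3]
R4: Y=0.0003289+0.000j on G[3,1]
C1: Y=0.000+2.566j on G[5,4]
C2: Y=0.000+5.767j on G[3,1]
R5: Y=0.8197+0.000j on G[2,3]
L1: Y=0.000-0.1112j on G[3,4]
R6: Y=0.6579+0.000j on G[5,0]
L2: Y=0.000-0.07391j on G[1,2]
L3: Y=0.000-0.0007088j on G[5,4]
R7: Y=0.0001996+0.000j on G[3,0]
R8: Y=0.0009259+0.000j on G[5,4]
R9: Y=0.0005882+0.000j on G[5,3]
R10: Y=0.0004762+0.000j on G[4,0]
V1: row V4−V3=1.71, i_V1 at 4,3
V2: row V2−V4=17.2, i_V2 at 2,4
solve → V1=-1.955+0.02975j, V2=17.20+0.02981j, V3=-1.710+0.02981j, V4=0.0002395+0.02981j, V5=0.0005168-3.052e-05j
aux → i_V1=-15.50+1.606j, i_V2=-15.62+1.416j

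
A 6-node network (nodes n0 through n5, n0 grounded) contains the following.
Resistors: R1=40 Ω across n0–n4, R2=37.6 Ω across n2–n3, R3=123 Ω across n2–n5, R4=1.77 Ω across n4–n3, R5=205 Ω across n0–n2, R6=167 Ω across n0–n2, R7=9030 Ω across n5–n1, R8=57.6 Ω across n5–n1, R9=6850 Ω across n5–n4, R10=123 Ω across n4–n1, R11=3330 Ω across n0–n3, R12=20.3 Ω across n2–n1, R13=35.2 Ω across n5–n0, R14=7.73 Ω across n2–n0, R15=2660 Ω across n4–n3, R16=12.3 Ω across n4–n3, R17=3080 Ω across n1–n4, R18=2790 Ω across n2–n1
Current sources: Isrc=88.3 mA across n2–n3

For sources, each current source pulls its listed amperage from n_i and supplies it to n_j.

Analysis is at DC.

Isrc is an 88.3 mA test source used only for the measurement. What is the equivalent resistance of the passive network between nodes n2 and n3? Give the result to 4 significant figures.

Apply KCL at each of the 5 non-ground nodes and solve the resulting linear system.
Node n1: branches {R7, R8, R10, R12, R17, R18} → V_1 = -0.01228
Node n2: branches {R2, R3, R5, R6, R12, R14, R18, Isrc} → V_2 = -0.2321
Node n3: branches {R2, R4, R11, R15, R16, Isrc} → V_3 = 1.394
Node n4: branches {R1, R4, R9, R10, R15, R16, R17} → V_4 = 1.325
Node n5: branches {R3, R7, R8, R9, R13} → V_5 = -0.03523

R_eq = 18.42 Ω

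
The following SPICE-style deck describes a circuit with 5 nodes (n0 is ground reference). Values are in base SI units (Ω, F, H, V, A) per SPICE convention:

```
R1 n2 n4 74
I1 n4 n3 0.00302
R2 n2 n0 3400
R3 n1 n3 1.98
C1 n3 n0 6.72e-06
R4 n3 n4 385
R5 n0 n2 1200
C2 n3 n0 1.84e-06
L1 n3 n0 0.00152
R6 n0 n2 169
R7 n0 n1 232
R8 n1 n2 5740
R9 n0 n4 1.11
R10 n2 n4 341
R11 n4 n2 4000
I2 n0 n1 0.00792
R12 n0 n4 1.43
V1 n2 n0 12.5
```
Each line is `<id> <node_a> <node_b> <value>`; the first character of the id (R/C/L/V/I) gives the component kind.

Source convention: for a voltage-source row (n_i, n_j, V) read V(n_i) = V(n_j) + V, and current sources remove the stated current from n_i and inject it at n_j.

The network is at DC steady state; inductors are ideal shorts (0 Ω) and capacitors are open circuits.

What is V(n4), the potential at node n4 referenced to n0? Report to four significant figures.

Apply KCL at each of the 4 non-ground nodes and solve the resulting linear system.
Node n1: branches {R3, R7, R8, I2} → V_1 = 0.01982
Node n2: branches {R1, R2, R5, R6, R8, R10, R11, V1} → V_2 = 12.50
Node n3: branches {I1, R3, C1, R4, C2, L1} → V_3 = 0.000
Node n4: branches {R1, I1, R4, R9, R10, R11, R12} → V_4 = 0.1270
Source currents: i(L1)=0.01336, i(V1)=-0.2968

0.1270 V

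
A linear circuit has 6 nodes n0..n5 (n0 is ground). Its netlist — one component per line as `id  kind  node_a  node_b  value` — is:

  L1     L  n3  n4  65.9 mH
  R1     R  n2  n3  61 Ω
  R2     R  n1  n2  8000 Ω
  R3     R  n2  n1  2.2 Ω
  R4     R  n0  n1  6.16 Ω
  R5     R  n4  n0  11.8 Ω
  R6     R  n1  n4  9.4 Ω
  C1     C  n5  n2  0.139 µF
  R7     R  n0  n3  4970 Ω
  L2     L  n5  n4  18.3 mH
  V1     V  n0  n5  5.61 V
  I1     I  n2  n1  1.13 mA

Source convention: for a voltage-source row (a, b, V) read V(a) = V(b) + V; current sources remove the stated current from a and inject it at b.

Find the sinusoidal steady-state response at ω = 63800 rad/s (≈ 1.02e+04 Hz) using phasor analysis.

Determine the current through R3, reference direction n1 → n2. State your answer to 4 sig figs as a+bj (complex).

Element admittances at ω=63800 rad/s:
  Y(L1) = 0.000-0.0002378j S between n3,n4
  Y(R1) = 0.01639+0.000j S between n2,n3
  Y(R2) = 0.0001250+0.000j S between n1,n2
  Y(R3) = 0.4545+0.000j S between n2,n1
  Y(R4) = 0.1623+0.000j S between n0,n1
  Y(R5) = 0.08475+0.000j S between n4,n0
  Y(R6) = 0.1064+0.000j S between n1,n4
  Y(C1) = 0.000+0.008868j S between n5,n2
  Y(R7) = 0.0002012+0.000j S between n0,n3
  Y(L2) = 0.000-0.0008565j S between n5,n4
  V1: constraint V(n0)−V(n5) = 5.61
  I1: injects 0.00113 A into n1 (from n2)
Assemble and solve the 6×6 MNA system:
  V(n1)=-0.01371-0.2235j  V(n2)=-0.02254-0.3323j  V(n3)=-0.01899-0.3284j  V(n4)=-0.007469-0.09925j  V(n5)=-5.610+0.000j
  i(V1)=-0.002862-0.04475j

0.004017+0.04947j A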